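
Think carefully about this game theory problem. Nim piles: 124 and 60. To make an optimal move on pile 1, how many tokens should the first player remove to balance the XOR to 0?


Piles: 124 and 60
Current XOR: 124 XOR 60 = 64 (non-zero, so this is an N-position).
To make the XOR zero, we need to find a move that balances the piles.
For pile 1 (size 124): target = 124 XOR 64 = 60
We reduce pile 1 from 124 to 60.
Tokens removed: 124 - 60 = 64
Verification: 60 XOR 60 = 0

64


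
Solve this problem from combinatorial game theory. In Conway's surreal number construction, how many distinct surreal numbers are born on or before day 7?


Day 0: {|} = 0 is born. Count = 1.
Day n: the number of surreal numbers born by day n is 2^(n+1) - 1.
By day 0: 2^1 - 1 = 1
By day 1: 2^2 - 1 = 3
By day 2: 2^3 - 1 = 7
By day 3: 2^4 - 1 = 15
By day 4: 2^5 - 1 = 31
By day 5: 2^6 - 1 = 63
By day 6: 2^7 - 1 = 127
By day 7: 2^8 - 1 = 255
By day 7: 255 surreal numbers.

255


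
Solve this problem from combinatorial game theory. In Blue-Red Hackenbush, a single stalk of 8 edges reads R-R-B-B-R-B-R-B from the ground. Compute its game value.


Edges (from ground): R-R-B-B-R-B-R-B
By Berlekamp's sign-expansion rule, a Blue-Red Hackenbush stalk has the value of the surreal number whose sign sequence is the edge sequence with B -> + and R -> -.
Sign sequence: --++-+-+
Trace the sign expansion in the surreal number tree, starting from 0:
Edge 1: R (sign -) -> bounds (-inf, 0), value = -1
Edge 2: R (sign -) -> bounds (-inf, -1), value = -2
Edge 3: B (sign +) -> bounds (-2, -1), value = -3/2
Edge 4: B (sign +) -> bounds (-3/2, -1), value = -5/4
Edge 5: R (sign -) -> bounds (-3/2, -5/4), value = -11/8
Edge 6: B (sign +) -> bounds (-11/8, -5/4), value = -21/16
Edge 7: R (sign -) -> bounds (-11/8, -21/16), value = -43/32
Edge 8: B (sign +) -> bounds (-43/32, -21/16), value = -85/64
Game value = -85/64

-85/64


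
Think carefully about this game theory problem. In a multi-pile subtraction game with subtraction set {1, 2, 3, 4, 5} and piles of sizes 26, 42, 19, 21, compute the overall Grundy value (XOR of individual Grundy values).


Subtraction set: {1, 2, 3, 4, 5}
For this subtraction set, G(n) = n mod 6 (period = max + 1 = 6).
Pile 1 (size 26): G(26) = 26 mod 6 = 2
Pile 2 (size 42): G(42) = 42 mod 6 = 0
Pile 3 (size 19): G(19) = 19 mod 6 = 1
Pile 4 (size 21): G(21) = 21 mod 6 = 3
Total Grundy value = XOR of all: 2 XOR 0 XOR 1 XOR 3 = 0

0


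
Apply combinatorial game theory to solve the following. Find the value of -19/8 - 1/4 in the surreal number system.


x = -19/8, y = 1/4
Converting to common denominator: 8
x = -19/8, y = 2/8
x - y = -19/8 - 1/4 = -21/8

-21/8


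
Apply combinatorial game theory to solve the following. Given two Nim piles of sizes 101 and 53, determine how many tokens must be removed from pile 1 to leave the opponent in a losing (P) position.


Piles: 101 and 53
Current XOR: 101 XOR 53 = 80 (non-zero, so this is an N-position).
To make the XOR zero, we need to find a move that balances the piles.
For pile 1 (size 101): target = 101 XOR 80 = 53
We reduce pile 1 from 101 to 53.
Tokens removed: 101 - 53 = 48
Verification: 53 XOR 53 = 0

48


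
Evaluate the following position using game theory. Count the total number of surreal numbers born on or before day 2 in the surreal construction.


Day 0: {|} = 0 is born. Count = 1.
Day n: the number of surreal numbers born by day n is 2^(n+1) - 1.
By day 0: 2^1 - 1 = 1
By day 1: 2^2 - 1 = 3
By day 2: 2^3 - 1 = 7
By day 2: 7 surreal numbers.

7


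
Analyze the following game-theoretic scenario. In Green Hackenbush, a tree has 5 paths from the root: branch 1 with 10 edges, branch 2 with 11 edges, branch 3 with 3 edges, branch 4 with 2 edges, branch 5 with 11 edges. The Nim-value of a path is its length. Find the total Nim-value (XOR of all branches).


The tree has 5 branches from the ground vertex.
In Green Hackenbush, the Nim-value of a simple path of length k is k.
Branch 1: length 10, Nim-value = 10
Branch 2: length 11, Nim-value = 11
Branch 3: length 3, Nim-value = 3
Branch 4: length 2, Nim-value = 2
Branch 5: length 11, Nim-value = 11
Total Nim-value = XOR of all branch values:
0 XOR 10 = 10
10 XOR 11 = 1
1 XOR 3 = 2
2 XOR 2 = 0
0 XOR 11 = 11
Nim-value of the tree = 11

11


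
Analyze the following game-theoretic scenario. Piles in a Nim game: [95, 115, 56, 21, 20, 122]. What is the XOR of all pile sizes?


We need the XOR (exclusive or) of all pile sizes.
After XOR-ing pile 1 (size 95): 0 XOR 95 = 95
After XOR-ing pile 2 (size 115): 95 XOR 115 = 44
After XOR-ing pile 3 (size 56): 44 XOR 56 = 20
After XOR-ing pile 4 (size 21): 20 XOR 21 = 1
After XOR-ing pile 5 (size 20): 1 XOR 20 = 21
After XOR-ing pile 6 (size 122): 21 XOR 122 = 111
The Nim-value of this position is 111.

111


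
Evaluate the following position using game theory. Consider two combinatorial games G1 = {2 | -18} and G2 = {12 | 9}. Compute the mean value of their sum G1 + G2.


G1 = {2 | -18}, G2 = {12 | 9}
Each is a switch {a | b} with numbers a > b; its mean value is (a + b)/2, and mean value is additive over game sums: m(G1 + G2) = m(G1) + m(G2).
Mean of G1 = (2 + (-18))/2 = -16/2 = -8
Mean of G2 = (12 + (9))/2 = 21/2 = 21/2
Mean of G1 + G2 = -8 + 21/2 = 5/2

5/2


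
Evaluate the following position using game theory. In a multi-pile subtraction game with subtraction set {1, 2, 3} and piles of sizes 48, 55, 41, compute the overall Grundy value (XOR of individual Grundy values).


Subtraction set: {1, 2, 3}
For this subtraction set, G(n) = n mod 4 (period = max + 1 = 4).
Pile 1 (size 48): G(48) = 48 mod 4 = 0
Pile 2 (size 55): G(55) = 55 mod 4 = 3
Pile 3 (size 41): G(41) = 41 mod 4 = 1
Total Grundy value = XOR of all: 0 XOR 3 XOR 1 = 2

2


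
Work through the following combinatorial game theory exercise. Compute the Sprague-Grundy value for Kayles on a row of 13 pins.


Kayles: a move removes 1 or 2 adjacent pins from a contiguous row.
Removing pins from a row of k leaves two independent rows (a, b) with a + b = k - 1 (one pin) or a + b = k - 2 (two pins); an end removal gives a = 0.
By Sprague-Grundy, G(k) = mex{ G(a) XOR G(b) } over all these splits. G(0) = 0.
G(1): splits (0,0):0^0=0 -> mex({0}) = 1
G(2): splits (0,1):0^1=1 (0,0):0^0=0 -> mex({0, 1}) = 2
G(3): splits (0,2):0^2=2 (1,1):1^1=0 (0,1):0^1=1 -> mex({0, 1, 2}) = 3
G(4): splits (0,3):0^3=3 (1,2):1^2=3 (0,2):0^2=2 (1,1):1^1=0 -> mex({0, 2, 3}) = 1
G(5): splits (0,4):0^1=1 (1,3):1^3=2 (2,2):2^2=0 (0,3):0^3=3 (1,2):1^2=3 -> mex({0, 1, 2, 3}) = 4
G(6) = mex({0, 1, 2, 4}) = 3
G(7) = mex({0, 1, 3, 4, 5}) = 2
G(8) = mex({0, 2, 3, 5, 6}) = 1
G(9) = mex({0, 1, 2, 3, 6, 7}) = 4
G(10) = mex({0, 1, 3, 4, 5, 7}) = 2
G(11) = mex({0, 1, 2, 3, 4, 5}) = 6
G(12) = mex({0, 1, 2, 3, 5, 6, 7}) = 4
G(13) = mex({0, 2, 3, 4, 6, 7}) = 1
Therefore G(13) = 1.

1


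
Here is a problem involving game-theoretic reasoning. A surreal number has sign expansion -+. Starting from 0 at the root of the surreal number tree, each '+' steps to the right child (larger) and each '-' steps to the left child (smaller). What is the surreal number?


Sign expansion: -+
Rule: track bounds (lo, hi), initially (-inf, +inf). On '+', the current value becomes lo and we move to the simplest number in (value, hi): value + 1 if hi = +inf, otherwise the midpoint (value + hi)/2. On '-', the current value becomes hi and we move to value - 1 if lo = -inf, otherwise the midpoint (lo + value)/2.
Start at 0.
Step 1: sign = -, move left. Bounds: (-inf, 0). Value = -1
Step 2: sign = +, move right. Bounds: (-1, 0). Value = -1/2
The surreal number with sign expansion -+ is -1/2.

-1/2


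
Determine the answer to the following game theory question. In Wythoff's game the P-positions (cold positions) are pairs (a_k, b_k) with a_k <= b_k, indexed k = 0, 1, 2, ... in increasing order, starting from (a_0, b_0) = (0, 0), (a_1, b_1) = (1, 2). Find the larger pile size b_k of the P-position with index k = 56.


By Wythoff's theorem, a_k = floor(k * phi) and b_k = floor(k * phi^2) = a_k + k, where phi = (1 + sqrt(5))/2 is the golden ratio.
phi = (1 + sqrt(5))/2 = 1.618034
phi^2 = phi + 1 = 2.618034
k = 56
k * phi^2 = 56 * 2.618034 = 146.609903
b_56 = floor(k * phi^2) = 146 (check: a_56 + k = 90 + 56 = 146)

146


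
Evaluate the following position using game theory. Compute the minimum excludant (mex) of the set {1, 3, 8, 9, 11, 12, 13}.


Set = {1, 3, 8, 9, 11, 12, 13}
0 is NOT in the set. This is the mex.
mex = 0

0


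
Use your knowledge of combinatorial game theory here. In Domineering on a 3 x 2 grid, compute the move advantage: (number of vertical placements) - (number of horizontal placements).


Board is 3 x 2 (rows x cols).
Left (vertical) placements: (rows-1) * cols = 2 * 2 = 4
Right (horizontal) placements: rows * (cols-1) = 3 * 1 = 3
Advantage = Left - Right = 4 - 3 = 1

1


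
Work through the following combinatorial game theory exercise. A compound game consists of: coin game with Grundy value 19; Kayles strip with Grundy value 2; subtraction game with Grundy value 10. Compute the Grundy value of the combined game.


By the Sprague-Grundy theorem, the Grundy value of a sum of games is the XOR of individual Grundy values.
coin game: Grundy value = 19. Running XOR: 0 XOR 19 = 19
Kayles strip: Grundy value = 2. Running XOR: 19 XOR 2 = 17
subtraction game: Grundy value = 10. Running XOR: 17 XOR 10 = 27
The combined Grundy value is 27.

27


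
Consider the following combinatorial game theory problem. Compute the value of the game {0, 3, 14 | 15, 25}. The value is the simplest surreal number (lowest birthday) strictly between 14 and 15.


Left options: {0, 3, 14}, max = 14
Right options: {15, 25}, min = 15
All options are numbers and max(Left) < min(Right), so by the simplicity theorem the value is the simplest (earliest-born) number strictly between 14 and 15.
No integer lies strictly between 14 and 15, so the value is the dyadic rational m/2^k in the interval with the smallest k (then m odd); search k = 1, 2, ...:
Denominator 2: 29/2 lies strictly between 14 and 15 -- found.
The simplest number in the interval is 29/2.
Game value = 29/2

29/2


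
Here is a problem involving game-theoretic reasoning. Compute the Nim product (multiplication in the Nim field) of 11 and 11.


Nim multiplication is bilinear over XOR: (u XOR v) * w = (u*w) XOR (v*w).
So we split each operand into its bit components and XOR the pairwise Nim products.
11 = 1 + 2 + 8 (as XOR of powers of 2).
11 = 1 + 2 + 8 (as XOR of powers of 2).
Using the standard Nim-product table on single bits:
  2*2 = 3,   2*4 = 8,   2*8 = 12,
  4*4 = 6,   4*8 = 11,  8*8 = 13,
and  1*x = x (identity), k*l = l*k (commutative).
Pairwise Nim products:
  1 * 1 = 1
  1 * 2 = 2
  1 * 8 = 8
  2 * 1 = 2
  2 * 2 = 3
  2 * 8 = 12
  8 * 1 = 8
  8 * 2 = 12
  8 * 8 = 13
XOR them: 1 XOR 2 XOR 8 XOR 2 XOR 3 XOR 12 XOR 8 XOR 12 XOR 13 = 15.
Result: 11 * 11 = 15 (in Nim).

15


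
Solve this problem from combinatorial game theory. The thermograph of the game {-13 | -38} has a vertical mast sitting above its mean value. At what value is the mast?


Game = {-13 | -38}, a switch {a | b} with numbers a > b.
Its thermograph has left wall a - t and right wall b + t, which meet at t = (a - b)/2, where both equal (a + b)/2. So the mast (mean value) is at (a + b)/2.
Mean = (-13 + (-38))/2 = -51/2 = -51/2

-51/2


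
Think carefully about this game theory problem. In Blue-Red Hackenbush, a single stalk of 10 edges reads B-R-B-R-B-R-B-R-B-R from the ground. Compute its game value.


Edges (from ground): B-R-B-R-B-R-B-R-B-R
By Berlekamp's sign-expansion rule, a Blue-Red Hackenbush stalk has the value of the surreal number whose sign sequence is the edge sequence with B -> + and R -> -.
Sign sequence: +-+-+-+-+-
Trace the sign expansion in the surreal number tree, starting from 0:
Edge 1: B (sign +) -> bounds (0, +inf), value = 1
Edge 2: R (sign -) -> bounds (0, 1), value = 1/2
Edge 3: B (sign +) -> bounds (1/2, 1), value = 3/4
Edge 4: R (sign -) -> bounds (1/2, 3/4), value = 5/8
Edge 5: B (sign +) -> bounds (5/8, 3/4), value = 11/16
Edge 6: R (sign -) -> bounds (5/8, 11/16), value = 21/32
Edge 7: B (sign +) -> bounds (21/32, 11/16), value = 43/64
Edge 8: R (sign -) -> bounds (21/32, 43/64), value = 85/128
Edge 9: B (sign +) -> bounds (85/128, 43/64), value = 171/256
Edge 10: R (sign -) -> bounds (85/128, 171/256), value = 341/512
Game value = 341/512

341/512


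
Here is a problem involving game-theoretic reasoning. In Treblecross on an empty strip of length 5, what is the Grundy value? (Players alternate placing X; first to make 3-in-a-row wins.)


Treblecross: place X on empty cells; 3-in-a-row wins.
Playing within two cells of an existing X lets the opponent win at once, so sensible play treats the cells i-2..i+2 around each X as dead. The player left with no safe cell loses, so this is a normal-play take-away game on strips of safe cells.
Placing X at cell i (0-indexed) of a strip of k safe cells leaves independent strips of sizes max(0, i-2) and max(0, k-i-3). Hence G(k) = mex{ G(max(0,i-2)) XOR G(max(0,k-i-3)) : 0 <= i < k }, with G(0) = 0.
G(1): splits (0,0):0^0=0 -> mex({0}) = 1
G(2): splits (0,0):0^0=0 -> mex({0}) = 1
G(3): splits (0,0):0^0=0 -> mex({0}) = 1
G(4): splits (0,1):0^1=1 (0,0):0^0=0 -> mex({0, 1}) = 2
G(5): splits (0,2):0^1=1 (0,1):0^1=1 (0,0):0^0=0 -> mex({0, 1}) = 2
Therefore G(5) = 2.

2


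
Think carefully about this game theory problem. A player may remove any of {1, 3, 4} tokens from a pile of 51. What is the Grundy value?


The subtraction set is S = {1, 3, 4}.
G(k) = mex{ G(k - s) : s in S, s <= k }. We compute iteratively: G(0) = 0.
G(1) = mex({0}) = 1
G(2) = mex({1}) = 0
G(3) = mex({0}) = 1
G(4) = mex({0, 1}) = 2
G(5) = mex({0, 1, 2}) = 3
G(6) = mex({0, 1, 3}) = 2
G(7) = mex({1, 2}) = 0
G(8) = mex({0, 2, 3}) = 1
G(9) = mex({1, 2, 3}) = 0
G(10) = mex({0, 2}) = 1
Observe that G(7)..G(10) = 0, 1, 0, 1 repeats G(0)..G(3) = 0, 1, 0, 1.
For k >= max(S) = 4, G(k) is determined by the previous 4 values G(k-4)..G(k-1); a window of 4 consecutive values has recurred shifted by 7, so by induction G(k + 7) = G(k) for all k >= 0: the sequence is periodic from the start with period 7.
One period: G(0..6) = 0, 1, 0, 1, 2, 3, 2.
51 mod 7 = 2, so G(51) = G(2) = 0.

0


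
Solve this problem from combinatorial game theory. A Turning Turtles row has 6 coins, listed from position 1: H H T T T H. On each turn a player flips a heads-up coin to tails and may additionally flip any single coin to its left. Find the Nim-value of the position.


Coins: H H T T T H
Key fact: a single head at position k behaves exactly like a Nim heap of size k (turning it to T and optionally flipping a coin at j < k corresponds to moving the heap from k to j, or to 0), and heads combine as a disjunctive sum (two heads at the same place would cancel, matching j XOR j = 0). So the Nim-value is the XOR of the 1-indexed positions of the heads.
Face-up positions (1-indexed): [1, 2, 6]
XOR 0 with 1: 0 XOR 1 = 1
XOR 1 with 2: 1 XOR 2 = 3
XOR 3 with 6: 3 XOR 6 = 5
Nim-value = 5

5


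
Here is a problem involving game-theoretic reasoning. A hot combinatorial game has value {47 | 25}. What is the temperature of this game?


The game is {47 | 25}, a switch {a | b} with numbers a > b.
Cooling {a | b} by t gives {a - t | b + t}, which stops being hot when a - t = b + t, i.e. at t = (a - b)/2. So the temperature of a switch is (a - b)/2.
Temperature = (Left option - Right option) / 2
= (47 - (25)) / 2
= 22 / 2
= 11

11


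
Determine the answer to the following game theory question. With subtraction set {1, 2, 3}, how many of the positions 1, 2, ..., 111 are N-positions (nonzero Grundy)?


Subtraction set S = {1, 2, 3}, so G(n) = n mod 4.
G(n) = 0 when n is a multiple of 4.
Multiples of 4 in [1, 111]: 27
N-positions (nonzero Grundy) = 111 - 27 = 84

84


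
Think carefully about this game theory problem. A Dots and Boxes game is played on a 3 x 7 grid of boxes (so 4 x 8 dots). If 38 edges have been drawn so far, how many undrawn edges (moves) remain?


Grid: 3 x 7 boxes, i.e. 4 rows and 8 columns of dots.
Horizontal edges: (rows + 1) * cols = 4 * 7 = 28
Vertical edges: rows * (cols + 1) = 3 * 8 = 24
Total edges: 28 + 24 = 52
Edges drawn: 38
Remaining: 52 - 38 = 14

14


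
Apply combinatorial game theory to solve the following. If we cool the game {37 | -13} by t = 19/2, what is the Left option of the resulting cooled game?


Original game: {37 | -13} (a switch {a | b} with a > b).
Cooling by t (for t below the temperature (a - b)/2 = 25) taxes each move by t: {a | b} cooled by t is {a - t | b + t}.
Cooling amount: t = 19/2
Cooled Left option: 37 - 19/2 = 55/2
Cooled Right option: -13 + 19/2 = -7/2
Cooled game: {55/2 | -7/2}
Left option = 55/2

55/2


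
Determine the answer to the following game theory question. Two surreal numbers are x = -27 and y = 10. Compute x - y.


x = -27, y = 10
x - y = -27 - 10 = -37

-37


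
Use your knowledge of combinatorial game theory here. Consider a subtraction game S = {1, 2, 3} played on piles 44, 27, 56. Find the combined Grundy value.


Subtraction set: {1, 2, 3}
For this subtraction set, G(n) = n mod 4 (period = max + 1 = 4).
Pile 1 (size 44): G(44) = 44 mod 4 = 0
Pile 2 (size 27): G(27) = 27 mod 4 = 3
Pile 3 (size 56): G(56) = 56 mod 4 = 0
Total Grundy value = XOR of all: 0 XOR 3 XOR 0 = 3

3


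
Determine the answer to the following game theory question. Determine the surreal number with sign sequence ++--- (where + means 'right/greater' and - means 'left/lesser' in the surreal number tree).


Sign expansion: ++---
Rule: track bounds (lo, hi), initially (-inf, +inf). On '+', the current value becomes lo and we move to the simplest number in (value, hi): value + 1 if hi = +inf, otherwise the midpoint (value + hi)/2. On '-', the current value becomes hi and we move to value - 1 if lo = -inf, otherwise the midpoint (lo + value)/2.
Start at 0.
Step 1: sign = +, move right. Bounds: (0, +inf). Value = 1
Step 2: sign = +, move right. Bounds: (1, +inf). Value = 2
Step 3: sign = -, move left. Bounds: (1, 2). Value = 3/2
Step 4: sign = -, move left. Bounds: (1, 3/2). Value = 5/4
Step 5: sign = -, move left. Bounds: (1, 5/4). Value = 9/8
The surreal number with sign expansion ++--- is 9/8.

9/8


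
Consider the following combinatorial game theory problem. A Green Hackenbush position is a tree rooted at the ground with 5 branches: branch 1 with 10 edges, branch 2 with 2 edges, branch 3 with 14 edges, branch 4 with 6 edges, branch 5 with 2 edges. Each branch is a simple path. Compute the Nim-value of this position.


The tree has 5 branches from the ground vertex.
In Green Hackenbush, the Nim-value of a simple path of length k is k.
Branch 1: length 10, Nim-value = 10
Branch 2: length 2, Nim-value = 2
Branch 3: length 14, Nim-value = 14
Branch 4: length 6, Nim-value = 6
Branch 5: length 2, Nim-value = 2
Total Nim-value = XOR of all branch values:
0 XOR 10 = 10
10 XOR 2 = 8
8 XOR 14 = 6
6 XOR 6 = 0
0 XOR 2 = 2
Nim-value of the tree = 2

2


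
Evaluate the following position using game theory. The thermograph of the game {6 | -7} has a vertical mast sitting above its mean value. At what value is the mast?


Game = {6 | -7}, a switch {a | b} with numbers a > b.
Its thermograph has left wall a - t and right wall b + t, which meet at t = (a - b)/2, where both equal (a + b)/2. So the mast (mean value) is at (a + b)/2.
Mean = (6 + (-7))/2 = -1/2 = -1/2

-1/2


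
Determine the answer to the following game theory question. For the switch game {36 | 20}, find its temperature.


The game is {36 | 20}, a switch {a | b} with numbers a > b.
Cooling {a | b} by t gives {a - t | b + t}, which stops being hot when a - t = b + t, i.e. at t = (a - b)/2. So the temperature of a switch is (a - b)/2.
Temperature = (Left option - Right option) / 2
= (36 - (20)) / 2
= 16 / 2
= 8

8


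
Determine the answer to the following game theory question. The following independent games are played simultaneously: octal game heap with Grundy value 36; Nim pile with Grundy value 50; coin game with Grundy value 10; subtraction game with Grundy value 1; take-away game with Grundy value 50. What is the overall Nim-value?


By the Sprague-Grundy theorem, the Grundy value of a sum of games is the XOR of individual Grundy values.
octal game heap: Grundy value = 36. Running XOR: 0 XOR 36 = 36
Nim pile: Grundy value = 50. Running XOR: 36 XOR 50 = 22
coin game: Grundy value = 10. Running XOR: 22 XOR 10 = 28
subtraction game: Grundy value = 1. Running XOR: 28 XOR 1 = 29
take-away game: Grundy value = 50. Running XOR: 29 XOR 50 = 47
The combined Grundy value is 47.

47


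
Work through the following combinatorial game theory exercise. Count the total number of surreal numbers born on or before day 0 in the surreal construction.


Day 0: {|} = 0 is born. Count = 1.
Day n: the number of surreal numbers born by day n is 2^(n+1) - 1.
By day 0: 2^1 - 1 = 1
By day 0: 1 surreal numbers.

1


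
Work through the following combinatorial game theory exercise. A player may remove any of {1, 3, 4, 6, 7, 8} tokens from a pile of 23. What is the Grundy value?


The subtraction set is S = {1, 3, 4, 6, 7, 8}.
G(k) = mex{ G(k - s) : s in S, s <= k }. We compute iteratively: G(0) = 0.
G(1) = mex({0}) = 1
G(2) = mex({1}) = 0
G(3) = mex({0}) = 1
G(4) = mex({0, 1}) = 2
G(5) = mex({0, 1, 2}) = 3
G(6) = mex({0, 1, 3}) = 2
G(7) = mex({0, 1, 2}) = 3
G(8) = mex({0, 1, 2, 3}) = 4
G(9) = mex({0, 1, 2, 3, 4}) = 5
G(10) = mex({0, 1, 2, 3, 5}) = 4
G(11) = mex({1, 2, 3, 4}) = 0
G(12) = mex({0, 2, 3, 4, 5}) = 1
G(13) = mex({1, 2, 3, 4, 5}) = 0
G(14) = mex({0, 2, 3, 4}) = 1
G(15) = mex({0, 1, 3, 4, 5}) = 2
G(16) = mex({0, 1, 2, 4, 5}) = 3
G(17) = mex({0, 1, 3, 4, 5}) = 2
G(18) = mex({0, 1, 2, 4}) = 3
Observe that G(11)..G(18) = 0, 1, 0, 1, 2, 3, 2, 3 repeats G(0)..G(7) = 0, 1, 0, 1, 2, 3, 2, 3.
For k >= max(S) = 8, G(k) is determined by the previous 8 values G(k-8)..G(k-1); a window of 8 consecutive values has recurred shifted by 11, so by induction G(k + 11) = G(k) for all k >= 0: the sequence is periodic from the start with period 11.
One period: G(0..10) = 0, 1, 0, 1, 2, 3, 2, 3, 4, 5, 4.
23 mod 11 = 1, so G(23) = G(1) = 1.

1


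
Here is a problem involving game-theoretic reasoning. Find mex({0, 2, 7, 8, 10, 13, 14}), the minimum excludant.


Set = {0, 2, 7, 8, 10, 13, 14}
0 is in the set.
1 is NOT in the set. This is the mex.
mex = 1

1


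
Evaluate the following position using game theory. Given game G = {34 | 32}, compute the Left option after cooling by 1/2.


Original game: {34 | 32} (a switch {a | b} with a > b).
Cooling by t (for t below the temperature (a - b)/2 = 1) taxes each move by t: {a | b} cooled by t is {a - t | b + t}.
Cooling amount: t = 1/2
Cooled Left option: 34 - 1/2 = 67/2
Cooled Right option: 32 + 1/2 = 65/2
Cooled game: {67/2 | 65/2}
Left option = 67/2

67/2


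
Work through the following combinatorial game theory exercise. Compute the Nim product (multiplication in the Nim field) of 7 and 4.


Nim multiplication is bilinear over XOR: (u XOR v) * w = (u*w) XOR (v*w).
So we split each operand into its bit components and XOR the pairwise Nim products.
7 = 1 + 2 + 4 (as XOR of powers of 2).
4 = 4 (as XOR of powers of 2).
Using the standard Nim-product table on single bits:
  2*2 = 3,   2*4 = 8,   2*8 = 12,
  4*4 = 6,   4*8 = 11,  8*8 = 13,
and  1*x = x (identity), k*l = l*k (commutative).
Pairwise Nim products:
  1 * 4 = 4
  2 * 4 = 8
  4 * 4 = 6
XOR them: 4 XOR 8 XOR 6 = 10.
Result: 7 * 4 = 10 (in Nim).

10


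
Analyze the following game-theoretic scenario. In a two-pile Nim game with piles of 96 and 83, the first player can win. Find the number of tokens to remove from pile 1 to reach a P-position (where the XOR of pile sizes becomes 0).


Piles: 96 and 83
Current XOR: 96 XOR 83 = 51 (non-zero, so this is an N-position).
To make the XOR zero, we need to find a move that balances the piles.
For pile 1 (size 96): target = 96 XOR 51 = 83
We reduce pile 1 from 96 to 83.
Tokens removed: 96 - 83 = 13
Verification: 83 XOR 83 = 0

13


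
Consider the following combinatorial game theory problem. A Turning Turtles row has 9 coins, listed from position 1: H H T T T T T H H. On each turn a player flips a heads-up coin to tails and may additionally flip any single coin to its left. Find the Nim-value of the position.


Coins: H H T T T T T H H
Key fact: a single head at position k behaves exactly like a Nim heap of size k (turning it to T and optionally flipping a coin at j < k corresponds to moving the heap from k to j, or to 0), and heads combine as a disjunctive sum (two heads at the same place would cancel, matching j XOR j = 0). So the Nim-value is the XOR of the 1-indexed positions of the heads.
Face-up positions (1-indexed): [1, 2, 8, 9]
XOR 0 with 1: 0 XOR 1 = 1
XOR 1 with 2: 1 XOR 2 = 3
XOR 3 with 8: 3 XOR 8 = 11
XOR 11 with 9: 11 XOR 9 = 2
Nim-value = 2

2


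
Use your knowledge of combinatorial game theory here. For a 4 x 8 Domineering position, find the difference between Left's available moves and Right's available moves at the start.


Board is 4 x 8 (rows x cols).
Left (vertical) placements: (rows-1) * cols = 3 * 8 = 24
Right (horizontal) placements: rows * (cols-1) = 4 * 7 = 28
Advantage = Left - Right = 24 - 28 = -4

-4


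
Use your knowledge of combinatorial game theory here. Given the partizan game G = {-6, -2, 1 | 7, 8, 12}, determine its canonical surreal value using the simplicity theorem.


Left options: {-6, -2, 1}, max = 1
Right options: {7, 8, 12}, min = 7
All options are numbers and max(Left) < min(Right), so by the simplicity theorem the value is the simplest (earliest-born) number strictly between 1 and 7.
Integers 2 through 6 all lie strictly between 1 and 7.
Among integers, the simplest (lowest birthday = smallest |n|; 0 is born on day 0, +-n on day n) is 2.
No non-integer in the interval can be simpler: if x is a non-integer in the interval, then floor(x) or ceil(x) also lies in the interval (the interval contains an integer), and both are proper prefixes of x's sign expansion, i.e. born earlier. So the game value is 2.
Game value = 2

2


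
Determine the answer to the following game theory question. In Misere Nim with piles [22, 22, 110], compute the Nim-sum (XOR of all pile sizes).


We need the XOR (exclusive or) of all pile sizes.
After XOR-ing pile 1 (size 22): 0 XOR 22 = 22
After XOR-ing pile 2 (size 22): 22 XOR 22 = 0
After XOR-ing pile 3 (size 110): 0 XOR 110 = 110
The Nim-value of this position is 110.

110


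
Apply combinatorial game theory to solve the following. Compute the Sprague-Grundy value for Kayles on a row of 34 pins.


Kayles: a move removes 1 or 2 adjacent pins from a contiguous row.
Removing pins from a row of k leaves two independent rows (a, b) with a + b = k - 1 (one pin) or a + b = k - 2 (two pins); an end removal gives a = 0.
By Sprague-Grundy, G(k) = mex{ G(a) XOR G(b) } over all these splits. G(0) = 0.
G(1): splits (0,0):0^0=0 -> mex({0}) = 1
G(2): splits (0,1):0^1=1 (0,0):0^0=0 -> mex({0, 1}) = 2
G(3): splits (0,2):0^2=2 (1,1):1^1=0 (0,1):0^1=1 -> mex({0, 1, 2}) = 3
G(4): splits (0,3):0^3=3 (1,2):1^2=3 (0,2):0^2=2 (1,1):1^1=0 -> mex({0, 2, 3}) = 1
G(5): splits (0,4):0^1=1 (1,3):1^3=2 (2,2):2^2=0 (0,3):0^3=3 (1,2):1^2=3 -> mex({0, 1, 2, 3}) = 4
G(6) = mex({0, 1, 2, 4}) = 3
G(7) = mex({0, 1, 3, 4, 5}) = 2
G(8) = mex({0, 2, 3, 5, 6}) = 1
G(9) = mex({0, 1, 2, 3, 6, 7}) = 4
G(10) = mex({0, 1, 3, 4, 5, 7}) = 2
G(11) = mex({0, 1, 2, 3, 4, 5}) = 6
G(12) = mex({0, 1, 2, 3, 5, 6, 7}) = 4
G(13) = mex({0, 2, 3, 4, 6, 7}) = 1
G(14) = mex({0, 1, 4, 5, 6, 7}) = 2
G(15) = mex({0, 1, 2, 3, 4, 5, 6}) = 7
G(16) = mex({0, 2, 3, 5, 6, 7}) = 1
G(17) = mex({0, 1, 2, 3, 5, 6, 7}) = 4
G(18) = mex({0, 1, 2, 4, 5, 6}) = 3
G(19) = mex({0, 1, 3, 4, 5, 7}) = 2
G(20) = mex({0, 2, 3, 4, 5, 6, 7}) = 1
G(21) = mex({0, 1, 2, 3, 5, 6, 7}) = 4
G(22) = mex({0, 1, 2, 3, 4, 5, 7}) = 6
G(23) = mex({0, 1, 2, 3, 4, 5, 6}) = 7
G(24) = mex({0, 1, 2, 3, 5, 6, 7}) = 4
G(25) = mex({0, 2, 3, 4, 6, 7}) = 1
G(26) = mex({0, 1, 3, 4, 5, 6, 7}) = 2
G(27) = mex({0, 1, 2, 3, 4, 5, 6, 7}) = 8
G(28) = mex({0, 1, 2, 3, 4, 6, 7, 8}) = 5
G(29) = mex({0, 1, 2, 3, 5, 6, 7, 8, 9}) = 4
G(30) = mex({0, 1, 2, 3, 4, 5, 6, 9, 10}) = 7
G(31) = mex({0, 1, 3, 4, 5, 7, 10, 11}) = 2
G(32) = mex({0, 2, 3, 4, 5, 6, 7, 9, 11}) = 1
G(33) = mex({0, 1, 2, 3, 4, 5, 6, 7, 9, 12}) = 8
G(34) = mex({0, 1, 2, 3, 4, 5, 7, 8, 11, 12}) = 6
Therefore G(34) = 6.

6


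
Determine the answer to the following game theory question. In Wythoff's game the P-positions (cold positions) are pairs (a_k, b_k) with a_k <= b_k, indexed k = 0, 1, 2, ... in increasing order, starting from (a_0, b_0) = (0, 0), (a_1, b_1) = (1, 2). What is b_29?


By Wythoff's theorem, a_k = floor(k * phi) and b_k = floor(k * phi^2) = a_k + k, where phi = (1 + sqrt(5))/2 is the golden ratio.
phi = (1 + sqrt(5))/2 = 1.618034
phi^2 = phi + 1 = 2.618034
k = 29
k * phi^2 = 29 * 2.618034 = 75.922986
b_29 = floor(k * phi^2) = 75 (check: a_29 + k = 46 + 29 = 75)

75


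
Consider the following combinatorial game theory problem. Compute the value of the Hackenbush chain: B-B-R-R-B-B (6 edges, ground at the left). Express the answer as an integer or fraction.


Edges (from ground): B-B-R-R-B-B
By Berlekamp's sign-expansion rule, a Blue-Red Hackenbush stalk has the value of the surreal number whose sign sequence is the edge sequence with B -> + and R -> -.
Sign sequence: ++--++
Trace the sign expansion in the surreal number tree, starting from 0:
Edge 1: B (sign +) -> bounds (0, +inf), value = 1
Edge 2: B (sign +) -> bounds (1, +inf), value = 2
Edge 3: R (sign -) -> bounds (1, 2), value = 3/2
Edge 4: R (sign -) -> bounds (1, 3/2), value = 5/4
Edge 5: B (sign +) -> bounds (5/4, 3/2), value = 11/8
Edge 6: B (sign +) -> bounds (11/8, 3/2), value = 23/16
Game value = 23/16

23/16


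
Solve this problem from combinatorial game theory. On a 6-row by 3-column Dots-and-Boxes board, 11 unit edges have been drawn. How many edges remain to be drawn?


Grid: 6 x 3 boxes, i.e. 7 rows and 4 columns of dots.
Horizontal edges: (rows + 1) * cols = 7 * 3 = 21
Vertical edges: rows * (cols + 1) = 6 * 4 = 24
Total edges: 21 + 24 = 45
Edges drawn: 11
Remaining: 45 - 11 = 34

34


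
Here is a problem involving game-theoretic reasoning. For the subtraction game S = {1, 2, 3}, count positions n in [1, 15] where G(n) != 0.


Subtraction set S = {1, 2, 3}, so G(n) = n mod 4.
G(n) = 0 when n is a multiple of 4.
Multiples of 4 in [1, 15]: 3
N-positions (nonzero Grundy) = 15 - 3 = 12

12


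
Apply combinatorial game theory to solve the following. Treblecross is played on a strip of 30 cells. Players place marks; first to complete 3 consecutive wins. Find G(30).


Treblecross: place X on empty cells; 3-in-a-row wins.
Playing within two cells of an existing X lets the opponent win at once, so sensible play treats the cells i-2..i+2 around each X as dead. The player left with no safe cell loses, so this is a normal-play take-away game on strips of safe cells.
Placing X at cell i (0-indexed) of a strip of k safe cells leaves independent strips of sizes max(0, i-2) and max(0, k-i-3). Hence G(k) = mex{ G(max(0,i-2)) XOR G(max(0,k-i-3)) : 0 <= i < k }, with G(0) = 0.
G(1): splits (0,0):0^0=0 -> mex({0}) = 1
G(2): splits (0,0):0^0=0 -> mex({0}) = 1
G(3): splits (0,0):0^0=0 -> mex({0}) = 1
G(4): splits (0,1):0^1=1 (0,0):0^0=0 -> mex({0, 1}) = 2
G(5): splits (0,2):0^1=1 (0,1):0^1=1 (0,0):0^0=0 -> mex({0, 1}) = 2
G(6) = mex({1}) = 0
G(7) = mex({0, 1, 2}) = 3
G(8) = mex({0, 1, 2}) = 3
G(9) = mex({0, 2}) = 1
G(10) = mex({0, 2, 3}) = 1
G(11) = mex({0, 3}) = 1
G(12) = mex({1, 3}) = 0
G(13) = mex({0, 1, 2, 3}) = 4
G(14) = mex({0, 1, 2}) = 3
G(15) = mex({0, 1, 2}) = 3
G(16) = mex({0, 1, 2, 4}) = 3
G(17) = mex({0, 1, 3, 4}) = 2
G(18) = mex({0, 1, 3, 4}) = 2
G(19) = mex({0, 1, 3, 5}) = 2
G(20) = mex({0, 1, 2, 3, 5}) = 4
G(21) = mex({0, 1, 2, 3, 5}) = 4
G(22) = mex({1, 2, 6}) = 0
G(23) = mex({0, 1, 2, 3, 4, 6}) = 5
G(24) = mex({0, 1, 2, 3, 4}) = 5
G(25) = mex({0, 1, 3, 4, 7}) = 2
G(26) = mex({0, 1, 3, 4, 5, 7}) = 2
G(27) = mex({0, 1, 3, 5}) = 2
G(28) = mex({0, 1, 2, 5}) = 3
G(29) = mex({0, 1, 2, 4, 5, 6}) = 3
G(30) = mex({1, 2, 4, 6}) = 0
Therefore G(30) = 0.

0


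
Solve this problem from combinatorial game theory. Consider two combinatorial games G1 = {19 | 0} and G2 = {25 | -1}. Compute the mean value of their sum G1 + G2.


G1 = {19 | 0}, G2 = {25 | -1}
Each is a switch {a | b} with numbers a > b; its mean value is (a + b)/2, and mean value is additive over game sums: m(G1 + G2) = m(G1) + m(G2).
Mean of G1 = (19 + (0))/2 = 19/2 = 19/2
Mean of G2 = (25 + (-1))/2 = 24/2 = 12
Mean of G1 + G2 = 19/2 + 12 = 43/2

43/2


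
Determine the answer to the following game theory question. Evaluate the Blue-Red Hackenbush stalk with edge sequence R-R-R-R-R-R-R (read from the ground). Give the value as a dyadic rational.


Edges (from ground): R-R-R-R-R-R-R
By Berlekamp's sign-expansion rule, a Blue-Red Hackenbush stalk has the value of the surreal number whose sign sequence is the edge sequence with B -> + and R -> -.
Sign sequence: -------
Trace the sign expansion in the surreal number tree, starting from 0:
Edge 1: R (sign -) -> bounds (-inf, 0), value = -1
Edge 2: R (sign -) -> bounds (-inf, -1), value = -2
Edge 3: R (sign -) -> bounds (-inf, -2), value = -3
Edge 4: R (sign -) -> bounds (-inf, -3), value = -4
Edge 5: R (sign -) -> bounds (-inf, -4), value = -5
Edge 6: R (sign -) -> bounds (-inf, -5), value = -6
Edge 7: R (sign -) -> bounds (-inf, -6), value = -7
Game value = -7

-7


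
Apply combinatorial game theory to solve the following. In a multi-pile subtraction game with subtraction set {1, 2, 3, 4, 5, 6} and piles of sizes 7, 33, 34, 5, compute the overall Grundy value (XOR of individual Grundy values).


Subtraction set: {1, 2, 3, 4, 5, 6}
For this subtraction set, G(n) = n mod 7 (period = max + 1 = 7).
Pile 1 (size 7): G(7) = 7 mod 7 = 0
Pile 2 (size 33): G(33) = 33 mod 7 = 5
Pile 3 (size 34): G(34) = 34 mod 7 = 6
Pile 4 (size 5): G(5) = 5 mod 7 = 5
Total Grundy value = XOR of all: 0 XOR 5 XOR 6 XOR 5 = 6

6


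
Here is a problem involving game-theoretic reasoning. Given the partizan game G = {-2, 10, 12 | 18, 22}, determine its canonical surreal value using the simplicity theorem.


Left options: {-2, 10, 12}, max = 12
Right options: {18, 22}, min = 18
All options are numbers and max(Left) < min(Right), so by the simplicity theorem the value is the simplest (earliest-born) number strictly between 12 and 18.
Integers 13 through 17 all lie strictly between 12 and 18.
Among integers, the simplest (lowest birthday = smallest |n|; 0 is born on day 0, +-n on day n) is 13.
No non-integer in the interval can be simpler: if x is a non-integer in the interval, then floor(x) or ceil(x) also lies in the interval (the interval contains an integer), and both are proper prefixes of x's sign expansion, i.e. born earlier. So the game value is 13.
Game value = 13

13


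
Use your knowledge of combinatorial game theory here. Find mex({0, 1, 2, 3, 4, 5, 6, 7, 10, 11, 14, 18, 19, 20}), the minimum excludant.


Set = {0, 1, 2, 3, 4, 5, 6, 7, 10, 11, 14, 18, 19, 20}
0 is in the set.
1 is in the set.
2 is in the set.
3 is in the set.
4 is in the set.
5 is in the set.
6 is in the set.
7 is in the set.
8 is NOT in the set. This is the mex.
mex = 8

8


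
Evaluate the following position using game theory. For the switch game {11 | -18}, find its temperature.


The game is {11 | -18}, a switch {a | b} with numbers a > b.
Cooling {a | b} by t gives {a - t | b + t}, which stops being hot when a - t = b + t, i.e. at t = (a - b)/2. So the temperature of a switch is (a - b)/2.
Temperature = (Left option - Right option) / 2
= (11 - (-18)) / 2
= 29 / 2
= 29/2

29/2


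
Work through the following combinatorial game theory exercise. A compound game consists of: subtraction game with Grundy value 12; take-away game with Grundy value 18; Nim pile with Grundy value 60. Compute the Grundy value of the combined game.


By the Sprague-Grundy theorem, the Grundy value of a sum of games is the XOR of individual Grundy values.
subtraction game: Grundy value = 12. Running XOR: 0 XOR 12 = 12
take-away game: Grundy value = 18. Running XOR: 12 XOR 18 = 30
Nim pile: Grundy value = 60. Running XOR: 30 XOR 60 = 34
The combined Grundy value is 34.

34


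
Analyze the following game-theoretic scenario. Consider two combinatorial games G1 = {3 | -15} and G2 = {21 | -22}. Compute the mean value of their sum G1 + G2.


G1 = {3 | -15}, G2 = {21 | -22}
Each is a switch {a | b} with numbers a > b; its mean value is (a + b)/2, and mean value is additive over game sums: m(G1 + G2) = m(G1) + m(G2).
Mean of G1 = (3 + (-15))/2 = -12/2 = -6
Mean of G2 = (21 + (-22))/2 = -1/2 = -1/2
Mean of G1 + G2 = -6 + -1/2 = -13/2

-13/2


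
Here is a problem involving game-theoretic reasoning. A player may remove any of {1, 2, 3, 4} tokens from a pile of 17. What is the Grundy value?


The subtraction set is S = {1, 2, 3, 4}.
G(k) = mex{ G(k - s) : s in S, s <= k }. We compute iteratively: G(0) = 0.
G(1) = mex({0}) = 1
G(2) = mex({0, 1}) = 2
G(3) = mex({0, 1, 2}) = 3
G(4) = mex({0, 1, 2, 3}) = 4
G(5) = mex({1, 2, 3, 4}) = 0
G(6) = mex({0, 2, 3, 4}) = 1
G(7) = mex({0, 1, 3, 4}) = 2
G(8) = mex({0, 1, 2, 4}) = 3
Observe that G(5)..G(8) = 0, 1, 2, 3 repeats G(0)..G(3) = 0, 1, 2, 3.
For k >= max(S) = 4, G(k) is determined by the previous 4 values G(k-4)..G(k-1); a window of 4 consecutive values has recurred shifted by 5, so by induction G(k + 5) = G(k) for all k >= 0: the sequence is periodic from the start with period 5.
One period: G(0..4) = 0, 1, 2, 3, 4.
17 mod 5 = 2, so G(17) = G(2) = 2.

2


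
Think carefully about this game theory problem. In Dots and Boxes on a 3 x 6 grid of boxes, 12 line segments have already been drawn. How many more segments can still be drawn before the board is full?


Grid: 3 x 6 boxes, i.e. 4 rows and 7 columns of dots.
Horizontal edges: (rows + 1) * cols = 4 * 6 = 24
Vertical edges: rows * (cols + 1) = 3 * 7 = 21
Total edges: 24 + 21 = 45
Edges drawn: 12
Remaining: 45 - 12 = 33

33


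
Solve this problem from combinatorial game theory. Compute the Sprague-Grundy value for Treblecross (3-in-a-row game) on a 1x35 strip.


Treblecross: place X on empty cells; 3-in-a-row wins.
Playing within two cells of an existing X lets the opponent win at once, so sensible play treats the cells i-2..i+2 around each X as dead. The player left with no safe cell loses, so this is a normal-play take-away game on strips of safe cells.
Placing X at cell i (0-indexed) of a strip of k safe cells leaves independent strips of sizes max(0, i-2) and max(0, k-i-3). Hence G(k) = mex{ G(max(0,i-2)) XOR G(max(0,k-i-3)) : 0 <= i < k }, with G(0) = 0.
G(1): splits (0,0):0^0=0 -> mex({0}) = 1
G(2): splits (0,0):0^0=0 -> mex({0}) = 1
G(3): splits (0,0):0^0=0 -> mex({0}) = 1
G(4): splits (0,1):0^1=1 (0,0):0^0=0 -> mex({0, 1}) = 2
G(5): splits (0,2):0^1=1 (0,1):0^1=1 (0,0):0^0=0 -> mex({0, 1}) = 2
G(6) = mex({1}) = 0
G(7) = mex({0, 1, 2}) = 3
G(8) = mex({0, 1, 2}) = 3
G(9) = mex({0, 2}) = 1
G(10) = mex({0, 2, 3}) = 1
G(11) = mex({0, 3}) = 1
G(12) = mex({1, 3}) = 0
G(13) = mex({0, 1, 2, 3}) = 4
G(14) = mex({0, 1, 2}) = 3
G(15) = mex({0, 1, 2}) = 3
G(16) = mex({0, 1, 2, 4}) = 3
G(17) = mex({0, 1, 3, 4}) = 2
G(18) = mex({0, 1, 3, 4}) = 2
G(19) = mex({0, 1, 3, 5}) = 2
G(20) = mex({0, 1, 2, 3, 5}) = 4
G(21) = mex({0, 1, 2, 3, 5}) = 4
G(22) = mex({1, 2, 6}) = 0
G(23) = mex({0, 1, 2, 3, 4, 6}) = 5
G(24) = mex({0, 1, 2, 3, 4}) = 5
G(25) = mex({0, 1, 3, 4, 7}) = 2
G(26) = mex({0, 1, 3, 4, 5, 7}) = 2
G(27) = mex({0, 1, 3, 5}) = 2
G(28) = mex({0, 1, 2, 5}) = 3
G(29) = mex({0, 1, 2, 4, 5, 6}) = 3
G(30) = mex({1, 2, 4, 6}) = 0
G(31) = mex({0, 1, 2, 3, 4, 6}) = 5
G(32) = mex({1, 2, 3, 4, 7}) = 0
G(33) = mex({0, 3, 7}) = 1
G(34) = mex({0, 2, 3, 5, 7}) = 1
G(35) = mex({0, 2, 3, 5, 6}) = 1
Therefore G(35) = 1.

1


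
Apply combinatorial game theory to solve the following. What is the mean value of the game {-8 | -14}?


Game = {-8 | -14}, a switch {a | b} with numbers a > b.
Its thermograph has left wall a - t and right wall b + t, which meet at t = (a - b)/2, where both equal (a + b)/2. So the mast (mean value) is at (a + b)/2.
Mean = (-8 + (-14))/2 = -22/2 = -11

-11
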